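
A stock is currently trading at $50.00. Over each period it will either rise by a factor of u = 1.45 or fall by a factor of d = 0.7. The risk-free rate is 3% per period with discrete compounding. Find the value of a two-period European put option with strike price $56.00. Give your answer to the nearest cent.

$11.75

Risk-neutral probability p = (1 + 0.03 − 0.7)/(1.45 − 0.7) = 0.3300/0.7500 = 0.4400
Terminal stock prices: S_uu = 105.1, S_ud = 50.75, S_dd = 24.5
Terminal payoffs (K − S): max(-49.12, 0) = 0, max(5.25, 0) = 5.25, max(31.5, 0) = 31.5
Node u (S = 72.5): V_u = 1/1.03·[0.4400·0.0000 + 0.5600·5.2500] = 2.8544
Node d (S = 35): V_d = 1/1.03·[0.4400·5.2500 + 0.5600·31.5000] = 19.3689
Node 0 (S = 50): V_0 = 1/1.03·[0.4400·2.8544 + 0.5600·19.3689] = 11.7500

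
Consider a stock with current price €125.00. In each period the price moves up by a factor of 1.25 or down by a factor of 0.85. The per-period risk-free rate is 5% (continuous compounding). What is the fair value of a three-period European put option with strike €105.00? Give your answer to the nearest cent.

€2.98

Risk-neutral probability p = (e^0.05 − 0.85)/(1.25 − 0.85) = 0.2013/0.4000 = 0.5032
Terminal stock prices: S_uuu = 244.1, S_uud = 166, S_udd = 112.9, S_ddd = 76.77
Terminal payoffs (K − S): max(-139.1, 0) = 0, max(-61.02, 0) = 0, max(-7.891, 0) = 0, max(28.23, 0) = 28.23
Node uu (S = 195.3): V_uu = e^(−0.05)·[0.5032·0.0000 + 0.4968·0.0000] = 0.0000
Node ud (S = 132.8): V_ud = e^(−0.05)·[0.5032·0.0000 + 0.4968·0.0000] = 0.0000
Node dd (S = 90.31): V_dd = e^(−0.05)·[0.5032·0.0000 + 0.4968·28.2344] = 13.3433
Node u (S = 156.2): V_u = e^(−0.05)·[0.5032·0.0000 + 0.4968·0.0000] = 0.0000
Node d (S = 106.2): V_d = e^(−0.05)·[0.5032·0.0000 + 0.4968·13.3433] = 6.3060
Node 0 (S = 125): V_0 = e^(−0.05)·[0.5032·0.0000 + 0.4968·6.3060] = 2.9801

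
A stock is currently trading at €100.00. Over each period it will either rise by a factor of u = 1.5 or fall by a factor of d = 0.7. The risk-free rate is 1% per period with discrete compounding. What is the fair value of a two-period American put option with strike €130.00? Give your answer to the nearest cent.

€42.20

Risk-neutral probability p = (1 + 0.01 − 0.7)/(1.5 − 0.7) = 0.3100/0.8000 = 0.3875
Terminal stock prices: S_uu = 225, S_ud = 105, S_dd = 49
Terminal payoffs (K − S): max(-95, 0) = 0, max(25, 0) = 25, max(81, 0) = 81
Node u (S = 150): continuation = 1/1.01·[0.3875·0.0000 + 0.6125·25.0000] = 15.1609; exercise value = 0.0000 ≤ continuation, so V_u = 15.1609
Node d (S = 70): continuation = 1/1.01·[0.3875·25.0000 + 0.6125·81.0000] = 58.7129; exercise value = 60.0000 > continuation, so V_d = 60.0000 (exercise)
Node 0 (S = 100): continuation = 1/1.01·[0.3875·15.1609 + 0.6125·60.0000] = 42.2028; exercise value = 30.0000 ≤ continuation, so V_0 = 42.2028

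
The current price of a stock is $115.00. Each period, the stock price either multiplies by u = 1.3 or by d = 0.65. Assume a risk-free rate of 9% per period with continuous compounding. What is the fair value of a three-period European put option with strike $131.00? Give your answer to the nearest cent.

$14.64

Risk-neutral probability p = (e^0.09 − 0.65)/(1.3 − 0.65) = 0.4442/0.6500 = 0.6833
Terminal stock prices: S_uuu = 252.7, S_uud = 126.3, S_udd = 63.16, S_ddd = 31.58
Terminal payoffs (K − S): max(-121.7, 0) = 0, max(4.672, 0) = 4.672, max(67.84, 0) = 67.84, max(99.42, 0) = 99.42
Node uu (S = 194.4): V_uu = e^(−0.09)·[0.6833·0.0000 + 0.3167·4.6725] = 1.3522
Node ud (S = 97.17): V_ud = e^(−0.09)·[0.6833·4.6725 + 0.3167·67.8362] = 22.5500
Node dd (S = 48.59): V_dd = e^(−0.09)·[0.6833·67.8362 + 0.3167·99.4181] = 71.1375
Node u (S = 149.5): V_u = e^(−0.09)·[0.6833·1.3522 + 0.3167·22.5500] = 7.3705
Node d (S = 74.75): V_d = e^(−0.09)·[0.6833·22.5500 + 0.3167·71.1375] = 34.6704
Node 0 (S = 115): V_0 = e^(−0.09)·[0.6833·7.3705 + 0.3167·34.6704] = 14.6367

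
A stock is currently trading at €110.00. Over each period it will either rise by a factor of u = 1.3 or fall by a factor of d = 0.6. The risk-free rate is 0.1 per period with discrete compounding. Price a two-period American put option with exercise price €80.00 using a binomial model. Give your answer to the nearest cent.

€3.64

Risk-neutral probability p = (1 + 0.1 − 0.6)/(1.3 − 0.6) = 0.5000/0.7000 = 0.7143
Terminal stock prices: S_uu = 185.9, S_ud = 85.8, S_dd = 39.6
Terminal payoffs (K − S): max(-105.9, 0) = 0, max(-5.8, 0) = 0, max(40.4, 0) = 40.4
Node u (S = 143): continuation = 1/1.1·[0.7143·0.0000 + 0.2857·0.0000] = 0.0000; exercise value = 0.0000 ≤ continuation, so V_u = 0.0000
Node d (S = 66): continuation = 1/1.1·[0.7143·0.0000 + 0.2857·40.4000] = 10.4935; exercise value = 14.0000 > continuation, so V_d = 14.0000 (exercise)
Node 0 (S = 110): continuation = 1/1.1·[0.7143·0.0000 + 0.2857·14.0000] = 3.6364; exercise value = 0.0000 ≤ continuation, so V_0 = 3.6364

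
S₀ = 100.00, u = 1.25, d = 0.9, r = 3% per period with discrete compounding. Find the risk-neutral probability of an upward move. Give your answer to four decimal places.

Risk-neutral probability p = (1 + 0.03 − 0.9)/(1.25 − 0.9) = 0.1300/0.3500 = 0.3714

p = 0.3714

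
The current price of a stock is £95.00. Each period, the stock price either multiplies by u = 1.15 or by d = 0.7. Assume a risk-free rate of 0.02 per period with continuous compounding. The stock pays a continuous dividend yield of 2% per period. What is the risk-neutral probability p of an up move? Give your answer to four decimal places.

p = 0.6667

Per-period risk-free factor R = e^0.02 = 1.0202; dividend-adjusted growth = e^(0.02−0.02) = 1.0000.
Risk-neutral probability p = (1.0000 − 0.7)/(1.15 − 0.7) = 0.3000/0.4500 = 0.6667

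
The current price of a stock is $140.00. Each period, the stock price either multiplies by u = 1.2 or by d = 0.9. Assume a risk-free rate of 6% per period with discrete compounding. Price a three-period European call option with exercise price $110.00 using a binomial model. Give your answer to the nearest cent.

$48.32

Risk-neutral probability p = (1 + 0.06 − 0.9)/(1.2 − 0.9) = 0.1600/0.3000 = 0.5333
Terminal stock prices: S_uuu = 241.9, S_uud = 181.4, S_udd = 136.1, S_ddd = 102.1
Terminal payoffs (S − K): max(131.9, 0) = 131.9, max(71.44, 0) = 71.44, max(26.08, 0) = 26.08, max(-7.94, 0) = 0
Node uu (S = 201.6): V_uu = 1/1.06·[0.5333·131.9200 + 0.4667·71.4400] = 97.8264
Node ud (S = 151.2): V_ud = 1/1.06·[0.5333·71.4400 + 0.4667·26.0800] = 47.4264
Node dd (S = 113.4): V_dd = 1/1.06·[0.5333·26.0800 + 0.4667·0.0000] = 13.1220
Node u (S = 168): V_u = 1/1.06·[0.5333·97.8264 + 0.4667·47.4264] = 70.1004
Node d (S = 126): V_d = 1/1.06·[0.5333·47.4264 + 0.4667·13.1220] = 29.6393
Node 0 (S = 140): V_0 = 1/1.06·[0.5333·70.1004 + 0.4667·29.6393] = 48.3194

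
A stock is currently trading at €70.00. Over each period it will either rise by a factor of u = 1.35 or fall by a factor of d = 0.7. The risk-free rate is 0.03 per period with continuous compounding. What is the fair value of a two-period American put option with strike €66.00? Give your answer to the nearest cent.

Risk-neutral probability p = (e^0.03 − 0.7)/(1.35 − 0.7) = 0.3305/0.6500 = 0.5084
Terminal stock prices: S_uu = 127.6, S_ud = 66.15, S_dd = 34.3
Terminal payoffs (K − S): max(-61.58, 0) = 0, max(-0.15, 0) = 0, max(31.7, 0) = 31.7
Node u (S = 94.5): continuation = e^(−0.03)·[0.5084·0.0000 + 0.4916·0.0000] = 0.0000; exercise value = 0.0000 ≤ continuation, so V_u = 0.0000
Node d (S = 49): continuation = e^(−0.03)·[0.5084·0.0000 + 0.4916·31.7000] = 15.1234; exercise value = 17.0000 > continuation, so V_d = 17.0000 (exercise)
Node 0 (S = 70): continuation = e^(−0.03)·[0.5084·0.0000 + 0.4916·17.0000] = 8.1103; exercise value = 0.0000 ≤ continuation, so V_0 = 8.1103

€8.11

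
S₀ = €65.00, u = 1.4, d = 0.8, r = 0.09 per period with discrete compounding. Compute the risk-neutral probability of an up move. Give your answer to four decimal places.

p = 0.4833

Risk-neutral probability p = (1 + 0.09 − 0.8)/(1.4 − 0.8) = 0.2900/0.6000 = 0.4833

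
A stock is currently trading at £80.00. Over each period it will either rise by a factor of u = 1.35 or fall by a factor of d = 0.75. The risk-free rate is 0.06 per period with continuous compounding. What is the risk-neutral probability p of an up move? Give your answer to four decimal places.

Risk-neutral probability p = (e^0.06 − 0.75)/(1.35 − 0.75) = 0.3118/0.6000 = 0.5197

p = 0.5197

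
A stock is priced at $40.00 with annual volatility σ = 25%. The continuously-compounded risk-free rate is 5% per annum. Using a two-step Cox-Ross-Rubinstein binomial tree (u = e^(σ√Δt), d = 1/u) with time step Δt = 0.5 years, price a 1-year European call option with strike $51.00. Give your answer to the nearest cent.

$1.58

CRR parameters: u = e^(σ√Δt) = e^(0.25·√0.5) = 1.1934, d = 1/u = 0.8380
Per-period rate: rΔt = 0.05·0.5 = 0.025, so R = e^0.025 = 1.0253
Risk-neutral probability p = (e^0.025 − 0.8380)/(1.1934 − 0.8380) = 0.1873/0.3554 = 0.5272
Terminal stock prices: S_uu = 56.96, S_ud = 40, S_dd = 28.09
Terminal payoffs (S − K): max(5.965, 0) = 5.965, max(-11, 0) = 0, max(-22.91, 0) = 0
Node u (S = 47.73): V_u = e^(−0.025)·[0.5272·5.9648 + 0.4728·0.0000] = 3.0667
Node d (S = 33.52): V_d = e^(−0.025)·[0.5272·0.0000 + 0.4728·0.0000] = 0.0000
Node 0 (S = 40): V_0 = e^(−0.025)·[0.5272·3.0667 + 0.4728·0.0000] = 1.5767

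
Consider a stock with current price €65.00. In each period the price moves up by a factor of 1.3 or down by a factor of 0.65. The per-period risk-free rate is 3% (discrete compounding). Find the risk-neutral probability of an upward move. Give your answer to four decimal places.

Risk-neutral probability p = (1 + 0.03 − 0.65)/(1.3 − 0.65) = 0.3800/0.6500 = 0.5846

p = 0.5846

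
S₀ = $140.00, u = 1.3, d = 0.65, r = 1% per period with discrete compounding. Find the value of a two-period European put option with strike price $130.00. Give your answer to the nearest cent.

$19.49

Risk-neutral probability p = (1 + 0.01 − 0.65)/(1.3 − 0.65) = 0.3600/0.6500 = 0.5538
Terminal stock prices: S_uu = 236.6, S_ud = 118.3, S_dd = 59.15
Terminal payoffs (K − S): max(-106.6, 0) = 0, max(11.7, 0) = 11.7, max(70.85, 0) = 70.85
Node u (S = 182): V_u = 1/1.01·[0.5538·0.0000 + 0.4462·11.7000] = 5.1683
Node d (S = 91): V_d = 1/1.01·[0.5538·11.7000 + 0.4462·70.8500] = 37.7129
Node 0 (S = 140): V_0 = 1/1.01·[0.5538·5.1683 + 0.4462·37.7129] = 19.4933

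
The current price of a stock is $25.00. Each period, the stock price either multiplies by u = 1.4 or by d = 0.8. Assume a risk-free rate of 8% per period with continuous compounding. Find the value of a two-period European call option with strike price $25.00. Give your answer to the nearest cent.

$5.83

Risk-neutral probability p = (e^0.08 − 0.8)/(1.4 − 0.8) = 0.2833/0.6000 = 0.4721
Terminal stock prices: S_uu = 49, S_ud = 28, S_dd = 16
Terminal payoffs (S − K): max(24, 0) = 24, max(3, 0) = 3, max(-9, 0) = 0
Node u (S = 35): V_u = e^(−0.08)·[0.4721·24.0000 + 0.5279·3.0000] = 11.9221
Node d (S = 20): V_d = e^(−0.08)·[0.4721·3.0000 + 0.5279·0.0000] = 1.3075
Node 0 (S = 25): V_0 = e^(−0.08)·[0.4721·11.9221 + 0.5279·1.3075] = 5.8333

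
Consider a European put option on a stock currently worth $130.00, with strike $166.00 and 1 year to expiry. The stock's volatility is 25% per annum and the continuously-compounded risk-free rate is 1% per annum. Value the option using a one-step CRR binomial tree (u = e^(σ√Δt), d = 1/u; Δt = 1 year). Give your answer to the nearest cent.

$34.77

CRR parameters: u = e^(σ√Δt) = e^(0.25·√1) = 1.2840, d = 1/u = 0.7788
Per-period rate: rΔt = 0.01·1 = 0.01, so R = e^0.01 = 1.0101
Risk-neutral probability p = (e^0.01 − 0.7788)/(1.2840 − 0.7788) = 0.2312/0.5052 = 0.4577
Terminal stock prices: S_u = 166.9, S_d = 101.2
Terminal payoffs (K − S): max(-0.9233, 0) = 0, max(64.76, 0) = 64.76
Node 0 (S = 130): V_0 = e^(−0.01)·[0.4577·0.0000 + 0.5423·64.7559] = 34.7667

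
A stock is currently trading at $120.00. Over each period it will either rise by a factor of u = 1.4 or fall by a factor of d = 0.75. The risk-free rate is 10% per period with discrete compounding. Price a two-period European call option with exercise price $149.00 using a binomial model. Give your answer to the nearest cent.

Risk-neutral probability p = (1 + 0.1 − 0.75)/(1.4 − 0.75) = 0.3500/0.6500 = 0.5385
Terminal stock prices: S_uu = 235.2, S_ud = 126, S_dd = 67.5
Terminal payoffs (S − K): max(86.2, 0) = 86.2, max(-23, 0) = 0, max(-81.5, 0) = 0
Node u (S = 168): V_u = 1/1.1·[0.5385·86.2000 + 0.4615·0.0000] = 42.1958
Node d (S = 90): V_d = 1/1.1·[0.5385·0.0000 + 0.4615·0.0000] = 0.0000
Node 0 (S = 120): V_0 = 1/1.1·[0.5385·42.1958 + 0.4615·0.0000] = 20.6553

$20.66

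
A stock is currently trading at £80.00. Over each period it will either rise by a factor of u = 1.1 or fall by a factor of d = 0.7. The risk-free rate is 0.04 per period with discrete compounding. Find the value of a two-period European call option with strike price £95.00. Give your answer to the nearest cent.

Risk-neutral probability p = (1 + 0.04 − 0.7)/(1.1 − 0.7) = 0.3400/0.4000 = 0.8500
Terminal stock prices: S_uu = 96.8, S_ud = 61.6, S_dd = 39.2
Terminal payoffs (S − K): max(1.8, 0) = 1.8, max(-33.4, 0) = 0, max(-55.8, 0) = 0
Node u (S = 88): V_u = 1/1.04·[0.8500·1.8000 + 0.1500·0.0000] = 1.4712
Node d (S = 56): V_d = 1/1.04·[0.8500·0.0000 + 0.1500·0.0000] = 0.0000
Node 0 (S = 80): V_0 = 1/1.04·[0.8500·1.4712 + 0.1500·0.0000] = 1.2024

£1.20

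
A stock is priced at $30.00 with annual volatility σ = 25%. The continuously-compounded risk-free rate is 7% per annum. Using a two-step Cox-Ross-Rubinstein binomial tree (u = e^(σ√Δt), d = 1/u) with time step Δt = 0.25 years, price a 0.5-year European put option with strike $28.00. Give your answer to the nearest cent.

CRR parameters: u = e^(σ√Δt) = e^(0.25·√0.25) = 1.1331, d = 1/u = 0.8825
Per-period rate: rΔt = 0.07·0.25 = 0.0175, so R = e^0.0175 = 1.0177
Risk-neutral probability p = (e^0.0175 − 0.8825)/(1.1331 − 0.8825) = 0.1352/0.2507 = 0.5392
Terminal stock prices: S_uu = 38.52, S_ud = 30, S_dd = 23.36
Terminal payoffs (K − S): max(-10.52, 0) = 0, max(-2, 0) = 0, max(4.636, 0) = 4.636
Node u (S = 33.99): V_u = e^(−0.0175)·[0.5392·0.0000 + 0.4608·0.0000] = 0.0000
Node d (S = 26.47): V_d = e^(−0.0175)·[0.5392·0.0000 + 0.4608·4.6360] = 2.0991
Node 0 (S = 30): V_0 = e^(−0.0175)·[0.5392·0.0000 + 0.4608·2.0991] = 0.9504

$0.95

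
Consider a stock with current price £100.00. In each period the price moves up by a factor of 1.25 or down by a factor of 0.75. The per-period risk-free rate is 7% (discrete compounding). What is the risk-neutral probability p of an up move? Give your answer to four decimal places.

p = 0.6400

Risk-neutral probability p = (1 + 0.07 − 0.75)/(1.25 − 0.75) = 0.3200/0.5000 = 0.6400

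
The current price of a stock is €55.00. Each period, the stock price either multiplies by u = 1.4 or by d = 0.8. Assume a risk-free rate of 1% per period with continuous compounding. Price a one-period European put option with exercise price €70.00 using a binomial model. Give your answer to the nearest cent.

Risk-neutral probability p = (e^0.01 − 0.8)/(1.4 − 0.8) = 0.2101/0.6000 = 0.3501
Terminal stock prices: S_u = 77, S_d = 44
Terminal payoffs (K − S): max(-7, 0) = 0, max(26, 0) = 26
Node 0 (S = 55): V_0 = e^(−0.01)·[0.3501·0.0000 + 0.6499·26.0000] = 16.7297

€16.73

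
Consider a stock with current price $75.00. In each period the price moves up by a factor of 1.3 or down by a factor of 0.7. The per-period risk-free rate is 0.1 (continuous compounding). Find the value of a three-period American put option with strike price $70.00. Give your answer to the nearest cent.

$6.31

Risk-neutral probability p = (e^0.1 − 0.7)/(1.3 − 0.7) = 0.4052/0.6000 = 0.6753
Terminal stock prices: S_uuu = 164.8, S_uud = 88.73, S_udd = 47.77, S_ddd = 25.72
Terminal payoffs (K − S): max(-94.78, 0) = 0, max(-18.73, 0) = 0, max(22.23, 0) = 22.23, max(44.28, 0) = 44.28
Node uu (S = 126.8): continuation = e^(−0.1)·[0.6753·0.0000 + 0.3247·0.0000] = 0.0000; exercise value = 0.0000 ≤ continuation, so V_uu = 0.0000
Node ud (S = 68.25): continuation = e^(−0.1)·[0.6753·0.0000 + 0.3247·22.2250] = 6.5300; exercise value = 1.7500 ≤ continuation, so V_ud = 6.5300
Node dd (S = 36.75): continuation = e^(−0.1)·[0.6753·22.2250 + 0.3247·44.2750] = 26.5886; exercise value = 33.2500 > continuation, so V_dd = 33.2500 (exercise)
Node u (S = 97.5): continuation = e^(−0.1)·[0.6753·0.0000 + 0.3247·6.5300] = 1.9186; exercise value = 0.0000 ≤ continuation, so V_u = 1.9186
Node d (S = 52.5): continuation = e^(−0.1)·[0.6753·6.5300 + 0.3247·33.2500] = 13.7593; exercise value = 17.5000 > continuation, so V_d = 17.5000 (exercise)
Node 0 (S = 75): continuation = e^(−0.1)·[0.6753·1.9186 + 0.3247·17.5000] = 6.3141; exercise value = 0.0000 ≤ continuation, so V_0 = 6.3141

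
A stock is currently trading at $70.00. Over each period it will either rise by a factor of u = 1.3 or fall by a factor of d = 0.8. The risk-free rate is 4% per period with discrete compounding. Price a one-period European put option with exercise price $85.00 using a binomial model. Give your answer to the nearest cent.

Risk-neutral probability p = (1 + 0.04 − 0.8)/(1.3 − 0.8) = 0.2400/0.5000 = 0.4800
Terminal stock prices: S_u = 91, S_d = 56
Terminal payoffs (K − S): max(-6, 0) = 0, max(29, 0) = 29
Node 0 (S = 70): V_0 = 1/1.04·[0.4800·0.0000 + 0.5200·29.0000] = 14.5000

$14.50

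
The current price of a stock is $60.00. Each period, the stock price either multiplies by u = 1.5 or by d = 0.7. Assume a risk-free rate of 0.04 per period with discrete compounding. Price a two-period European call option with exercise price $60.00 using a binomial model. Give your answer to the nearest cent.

$13.88

Risk-neutral probability p = (1 + 0.04 − 0.7)/(1.5 − 0.7) = 0.3400/0.8000 = 0.4250
Terminal stock prices: S_uu = 135, S_ud = 63, S_dd = 29.4
Terminal payoffs (S − K): max(75, 0) = 75, max(3, 0) = 3, max(-30.6, 0) = 0
Node u (S = 90): V_u = 1/1.04·[0.4250·75.0000 + 0.5750·3.0000] = 32.3077
Node d (S = 42): V_d = 1/1.04·[0.4250·3.0000 + 0.5750·0.0000] = 1.2260
Node 0 (S = 60): V_0 = 1/1.04·[0.4250·32.3077 + 0.5750·1.2260] = 13.8805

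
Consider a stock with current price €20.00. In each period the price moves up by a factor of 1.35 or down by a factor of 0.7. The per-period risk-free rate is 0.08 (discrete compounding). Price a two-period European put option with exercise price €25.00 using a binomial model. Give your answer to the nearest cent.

€4.79

Risk-neutral probability p = (1 + 0.08 − 0.7)/(1.35 − 0.7) = 0.3800/0.6500 = 0.5846
Terminal stock prices: S_uu = 36.45, S_ud = 18.9, S_dd = 9.8
Terminal payoffs (K − S): max(-11.45, 0) = 0, max(6.1, 0) = 6.1, max(15.2, 0) = 15.2
Node u (S = 27): V_u = 1/1.08·[0.5846·0.0000 + 0.4154·6.1000] = 2.3462
Node d (S = 14): V_d = 1/1.08·[0.5846·6.1000 + 0.4154·15.2000] = 9.1481
Node 0 (S = 20): V_0 = 1/1.08·[0.5846·2.3462 + 0.4154·9.1481] = 4.7885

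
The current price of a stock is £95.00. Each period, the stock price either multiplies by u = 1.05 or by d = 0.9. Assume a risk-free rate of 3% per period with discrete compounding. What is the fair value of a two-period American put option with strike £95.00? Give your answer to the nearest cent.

Risk-neutral probability p = (1 + 0.03 − 0.9)/(1.05 − 0.9) = 0.1300/0.1500 = 0.8667
Terminal stock prices: S_uu = 104.7, S_ud = 89.78, S_dd = 76.95
Terminal payoffs (K − S): max(-9.737, 0) = 0, max(5.225, 0) = 5.225, max(18.05, 0) = 18.05
Node u (S = 99.75): continuation = 1/1.03·[0.8667·0.0000 + 0.1333·5.2250] = 0.6764; exercise value = 0.0000 ≤ continuation, so V_u = 0.6764
Node d (S = 85.5): continuation = 1/1.03·[0.8667·5.2250 + 0.1333·18.0500] = 6.7330; exercise value = 9.5000 > continuation, so V_d = 9.5000 (exercise)
Node 0 (S = 95): continuation = 1/1.03·[0.8667·0.6764 + 0.1333·9.5000] = 1.7989; exercise value = 0.0000 ≤ continuation, so V_0 = 1.7989

£1.80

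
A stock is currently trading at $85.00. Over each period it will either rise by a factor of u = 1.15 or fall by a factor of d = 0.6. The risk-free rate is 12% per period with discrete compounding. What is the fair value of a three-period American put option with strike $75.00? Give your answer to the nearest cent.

$2.10

Risk-neutral probability p = (1 + 0.12 − 0.6)/(1.15 − 0.6) = 0.5200/0.5500 = 0.9455
Terminal stock prices: S_uuu = 129.3, S_uud = 67.45, S_udd = 35.19, S_ddd = 18.36
Terminal payoffs (K − S): max(-54.27, 0) = 0, max(7.553, 0) = 7.553, max(39.81, 0) = 39.81, max(56.64, 0) = 56.64
Node uu (S = 112.4): continuation = 1/1.12·[0.9455·0.0000 + 0.0545·7.5525] = 0.3678; exercise value = 0.0000 ≤ continuation, so V_uu = 0.3678
Node ud (S = 58.65): continuation = 1/1.12·[0.9455·7.5525 + 0.0545·39.8100] = 8.3143; exercise value = 16.3500 > continuation, so V_ud = 16.3500 (exercise)
Node dd (S = 30.6): continuation = 1/1.12·[0.9455·39.8100 + 0.0545·56.6400] = 36.3643; exercise value = 44.4000 > continuation, so V_dd = 44.4000 (exercise)
Node u (S = 97.75): continuation = 1/1.12·[0.9455·0.3678 + 0.0545·16.3500] = 1.1068; exercise value = 0.0000 ≤ continuation, so V_u = 1.1068
Node d (S = 51): continuation = 1/1.12·[0.9455·16.3500 + 0.0545·44.4000] = 15.9643; exercise value = 24.0000 > continuation, so V_d = 24.0000 (exercise)
Node 0 (S = 85): continuation = 1/1.12·[0.9455·1.1068 + 0.0545·24.0000] = 2.1031; exercise value = 0.0000 ≤ continuation, so V_0 = 2.1031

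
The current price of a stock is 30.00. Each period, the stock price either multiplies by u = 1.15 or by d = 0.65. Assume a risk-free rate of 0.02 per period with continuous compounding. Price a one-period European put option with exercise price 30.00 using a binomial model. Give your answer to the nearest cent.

Risk-neutral probability p = (e^0.02 − 0.65)/(1.15 − 0.65) = 0.3702/0.5000 = 0.7404
Terminal stock prices: S_u = 34.5, S_d = 19.5
Terminal payoffs (K − S): max(-4.5, 0) = 0, max(10.5, 0) = 10.5
Node 0 (S = 30): V_0 = e^(−0.02)·[0.7404·0.0000 + 0.2596·10.5000] = 2.6718

2.67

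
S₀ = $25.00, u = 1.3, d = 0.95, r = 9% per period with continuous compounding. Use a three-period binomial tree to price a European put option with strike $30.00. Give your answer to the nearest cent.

Risk-neutral probability p = (e^0.09 − 0.95)/(1.3 − 0.95) = 0.1442/0.3500 = 0.4119
Terminal stock prices: S_uuu = 54.93, S_uud = 40.14, S_udd = 29.33, S_ddd = 21.43
Terminal payoffs (K − S): max(-24.93, 0) = 0, max(-10.14, 0) = 0, max(0.6687, 0) = 0.6687, max(8.566, 0) = 8.566
Node uu (S = 42.25): V_uu = e^(−0.09)·[0.4119·0.0000 + 0.5881·0.0000] = 0.0000
Node ud (S = 30.88): V_ud = e^(−0.09)·[0.4119·0.0000 + 0.5881·0.6687] = 0.3594
Node dd (S = 22.56): V_dd = e^(−0.09)·[0.4119·0.6687 + 0.5881·8.5656] = 4.8554
Node u (S = 32.5): V_u = e^(−0.09)·[0.4119·0.0000 + 0.5881·0.3594] = 0.1932
Node d (S = 23.75): V_d = e^(−0.09)·[0.4119·0.3594 + 0.5881·4.8554] = 2.7449
Node 0 (S = 25): V_0 = e^(−0.09)·[0.4119·0.1932 + 0.5881·2.7449] = 1.5480

$1.55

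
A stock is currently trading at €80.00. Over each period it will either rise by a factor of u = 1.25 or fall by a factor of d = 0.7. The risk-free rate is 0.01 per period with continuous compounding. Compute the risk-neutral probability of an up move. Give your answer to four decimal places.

p = 0.5637

Risk-neutral probability p = (e^0.01 − 0.7)/(1.25 − 0.7) = 0.3101/0.5500 = 0.5637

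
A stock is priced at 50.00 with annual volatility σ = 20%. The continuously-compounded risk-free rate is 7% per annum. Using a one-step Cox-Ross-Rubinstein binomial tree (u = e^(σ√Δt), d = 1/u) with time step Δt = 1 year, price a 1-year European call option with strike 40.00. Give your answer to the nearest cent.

CRR parameters: u = e^(σ√Δt) = e^(0.2·√1) = 1.2214, d = 1/u = 0.8187
Per-period rate: rΔt = 0.07·1 = 0.07, so R = e^0.07 = 1.0725
Risk-neutral probability p = (e^0.07 − 0.8187)/(1.2214 − 0.8187) = 0.2538/0.4027 = 0.6302
Terminal stock prices: S_u = 61.07, S_d = 40.94
Terminal payoffs (S − K): max(21.07, 0) = 21.07, max(0.9365, 0) = 0.9365
Node 0 (S = 50): V_0 = e^(−0.07)·[0.6302·21.0701 + 0.3698·0.9365] = 12.7042

12.70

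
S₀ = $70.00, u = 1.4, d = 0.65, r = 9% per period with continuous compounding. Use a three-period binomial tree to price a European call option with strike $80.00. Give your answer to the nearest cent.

Risk-neutral probability p = (e^0.09 − 0.65)/(1.4 − 0.65) = 0.4442/0.7500 = 0.5922
Terminal stock prices: S_uuu = 192.1, S_uud = 89.18, S_udd = 41.41, S_ddd = 19.22
Terminal payoffs (S − K): max(112.1, 0) = 112.1, max(9.18, 0) = 9.18, max(-38.59, 0) = 0, max(-60.78, 0) = 0
Node uu (S = 137.2): V_uu = e^(−0.09)·[0.5922·112.0800 + 0.4078·9.1800] = 64.0855
Node ud (S = 63.7): V_ud = e^(−0.09)·[0.5922·9.1800 + 0.4078·0.0000] = 4.9688
Node dd (S = 29.58): V_dd = e^(−0.09)·[0.5922·0.0000 + 0.4078·0.0000] = 0.0000
Node u (S = 98): V_u = e^(−0.09)·[0.5922·64.0855 + 0.4078·4.9688] = 36.5386
Node d (S = 45.5): V_d = e^(−0.09)·[0.5922·4.9688 + 0.4078·0.0000] = 2.6894
Node 0 (S = 70): V_0 = e^(−0.09)·[0.5922·36.5386 + 0.4078·2.6894] = 20.7791

$20.78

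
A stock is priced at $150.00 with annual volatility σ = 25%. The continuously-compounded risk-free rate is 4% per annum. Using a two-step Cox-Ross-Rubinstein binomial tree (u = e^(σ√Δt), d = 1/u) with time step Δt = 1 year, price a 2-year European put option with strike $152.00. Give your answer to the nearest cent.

CRR parameters: u = e^(σ√Δt) = e^(0.25·√1) = 1.2840, d = 1/u = 0.7788
Per-period rate: rΔt = 0.04·1 = 0.04, so R = e^0.04 = 1.0408
Risk-neutral probability p = (e^0.04 − 0.7788)/(1.2840 − 0.7788) = 0.2620/0.5052 = 0.5186
Terminal stock prices: S_uu = 247.3, S_ud = 150, S_dd = 90.98
Terminal payoffs (K − S): max(-95.31, 0) = 0, max(2, 0) = 2, max(61.02, 0) = 61.02
Node u (S = 192.6): V_u = e^(−0.04)·[0.5186·0.0000 + 0.4814·2.0000] = 0.9250
Node d (S = 116.8): V_d = e^(−0.04)·[0.5186·2.0000 + 0.4814·61.0204] = 29.2199
Node 0 (S = 150): V_0 = e^(−0.04)·[0.5186·0.9250 + 0.4814·29.2199] = 13.9758

$13.98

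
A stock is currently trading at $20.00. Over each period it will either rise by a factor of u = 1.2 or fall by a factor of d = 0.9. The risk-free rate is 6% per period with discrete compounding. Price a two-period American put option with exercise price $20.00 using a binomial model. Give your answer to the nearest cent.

Risk-neutral probability p = (1 + 0.06 − 0.9)/(1.2 − 0.9) = 0.1600/0.3000 = 0.5333
Terminal stock prices: S_uu = 28.8, S_ud = 21.6, S_dd = 16.2
Terminal payoffs (K − S): max(-8.8, 0) = 0, max(-1.6, 0) = 0, max(3.8, 0) = 3.8
Node u (S = 24): continuation = 1/1.06·[0.5333·0.0000 + 0.4667·0.0000] = 0.0000; exercise value = 0.0000 ≤ continuation, so V_u = 0.0000
Node d (S = 18): continuation = 1/1.06·[0.5333·0.0000 + 0.4667·3.8000] = 1.6730; exercise value = 2.0000 > continuation, so V_d = 2.0000 (exercise)
Node 0 (S = 20): continuation = 1/1.06·[0.5333·0.0000 + 0.4667·2.0000] = 0.8805; exercise value = 0.0000 ≤ continuation, so V_0 = 0.8805

$0.88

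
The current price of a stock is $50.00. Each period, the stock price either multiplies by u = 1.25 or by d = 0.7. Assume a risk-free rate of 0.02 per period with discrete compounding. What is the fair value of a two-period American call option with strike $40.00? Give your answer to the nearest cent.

$14.16

Risk-neutral probability p = (1 + 0.02 − 0.7)/(1.25 − 0.7) = 0.3200/0.5500 = 0.5818
Terminal stock prices: S_uu = 78.12, S_ud = 43.75, S_dd = 24.5
Terminal payoffs (S − K): max(38.12, 0) = 38.12, max(3.75, 0) = 3.75, max(-15.5, 0) = 0
Node u (S = 62.5): continuation = 1/1.02·[0.5818·38.1250 + 0.4182·3.7500] = 23.2843; exercise value = 22.5000 ≤ continuation, so V_u = 23.2843
Node d (S = 35): continuation = 1/1.02·[0.5818·3.7500 + 0.4182·0.0000] = 2.1390; exercise value = 0.0000 ≤ continuation, so V_d = 2.1390
Node 0 (S = 50): continuation = 1/1.02·[0.5818·23.2843 + 0.4182·2.1390] = 14.1586; exercise value = 10.0000 ≤ continuation, so V_0 = 14.1586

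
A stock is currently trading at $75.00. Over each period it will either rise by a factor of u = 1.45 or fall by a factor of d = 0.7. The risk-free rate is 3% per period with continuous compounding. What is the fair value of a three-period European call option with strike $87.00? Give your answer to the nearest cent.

$18.03

Risk-neutral probability p = (e^0.03 − 0.7)/(1.45 − 0.7) = 0.3305/0.7500 = 0.4406
Terminal stock prices: S_uuu = 228.6, S_uud = 110.4, S_udd = 53.29, S_ddd = 25.72
Terminal payoffs (S − K): max(141.6, 0) = 141.6, max(23.38, 0) = 23.38, max(-33.71, 0) = 0, max(-61.28, 0) = 0
Node uu (S = 157.7): V_uu = e^(−0.03)·[0.4406·141.6469 + 0.5594·23.3812] = 73.2587
Node ud (S = 76.12): V_ud = e^(−0.03)·[0.4406·23.3812 + 0.5594·0.0000] = 9.9975
Node dd (S = 36.75): V_dd = e^(−0.03)·[0.4406·0.0000 + 0.5594·0.0000] = 0.0000
Node u (S = 108.8): V_u = e^(−0.03)·[0.4406·73.2587 + 0.5594·9.9975] = 36.7515
Node d (S = 52.5): V_d = e^(−0.03)·[0.4406·9.9975 + 0.5594·0.0000] = 4.2748
Node 0 (S = 75): V_0 = e^(−0.03)·[0.4406·36.7515 + 0.5594·4.2748] = 18.0350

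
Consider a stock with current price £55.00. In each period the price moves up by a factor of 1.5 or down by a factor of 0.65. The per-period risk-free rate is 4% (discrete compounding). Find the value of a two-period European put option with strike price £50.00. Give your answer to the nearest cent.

Risk-neutral probability p = (1 + 0.04 − 0.65)/(1.5 − 0.65) = 0.3900/0.8500 = 0.4588
Terminal stock prices: S_uu = 123.8, S_ud = 53.62, S_dd = 23.24
Terminal payoffs (K − S): max(-73.75, 0) = 0, max(-3.625, 0) = 0, max(26.76, 0) = 26.76
Node u (S = 82.5): V_u = 1/1.04·[0.4588·0.0000 + 0.5412·0.0000] = 0.0000
Node d (S = 35.75): V_d = 1/1.04·[0.4588·0.0000 + 0.5412·26.7625] = 13.9262
Node 0 (S = 55): V_0 = 1/1.04·[0.4588·0.0000 + 0.5412·13.9262] = 7.2467

£7.25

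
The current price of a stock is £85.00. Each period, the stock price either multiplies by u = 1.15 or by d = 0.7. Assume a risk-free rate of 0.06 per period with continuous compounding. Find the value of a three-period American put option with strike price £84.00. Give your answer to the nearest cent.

Risk-neutral probability p = (e^0.06 − 0.7)/(1.15 − 0.7) = 0.3618/0.4500 = 0.8041
Terminal stock prices: S_uuu = 129.3, S_uud = 78.69, S_udd = 47.9, S_ddd = 29.15
Terminal payoffs (K − S): max(-45.27, 0) = 0, max(5.311, 0) = 5.311, max(36.1, 0) = 36.1, max(54.85, 0) = 54.85
Node uu (S = 112.4): continuation = e^(−0.06)·[0.8041·0.0000 + 0.1959·5.3113] = 0.9800; exercise value = 0.0000 ≤ continuation, so V_uu = 0.9800
Node ud (S = 68.42): continuation = e^(−0.06)·[0.8041·5.3113 + 0.1959·36.1025] = 10.6832; exercise value = 15.5750 > continuation, so V_ud = 15.5750 (exercise)
Node dd (S = 41.65): continuation = e^(−0.06)·[0.8041·36.1025 + 0.1959·54.8450] = 37.4582; exercise value = 42.3500 > continuation, so V_dd = 42.3500 (exercise)
Node u (S = 97.75): continuation = e^(−0.06)·[0.8041·0.9800 + 0.1959·15.5750] = 3.6158; exercise value = 0.0000 ≤ continuation, so V_u = 3.6158
Node d (S = 59.5): continuation = e^(−0.06)·[0.8041·15.5750 + 0.1959·42.3500] = 19.6082; exercise value = 24.5000 > continuation, so V_d = 24.5000 (exercise)
Node 0 (S = 85): continuation = e^(−0.06)·[0.8041·3.6158 + 0.1959·24.5000] = 7.2586; exercise value = 0.0000 ≤ continuation, so V_0 = 7.2586

£7.26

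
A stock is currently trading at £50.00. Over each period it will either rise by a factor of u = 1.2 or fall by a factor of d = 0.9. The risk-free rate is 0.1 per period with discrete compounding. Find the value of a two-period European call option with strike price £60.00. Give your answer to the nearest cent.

£4.41

Risk-neutral probability p = (1 + 0.1 − 0.9)/(1.2 − 0.9) = 0.2000/0.3000 = 0.6667
Terminal stock prices: S_uu = 72, S_ud = 54, S_dd = 40.5
Terminal payoffs (S − K): max(12, 0) = 12, max(-6, 0) = 0, max(-19.5, 0) = 0
Node u (S = 60): V_u = 1/1.1·[0.6667·12.0000 + 0.3333·0.0000] = 7.2727
Node d (S = 45): V_d = 1/1.1·[0.6667·0.0000 + 0.3333·0.0000] = 0.0000
Node 0 (S = 50): V_0 = 1/1.1·[0.6667·7.2727 + 0.3333·0.0000] = 4.4077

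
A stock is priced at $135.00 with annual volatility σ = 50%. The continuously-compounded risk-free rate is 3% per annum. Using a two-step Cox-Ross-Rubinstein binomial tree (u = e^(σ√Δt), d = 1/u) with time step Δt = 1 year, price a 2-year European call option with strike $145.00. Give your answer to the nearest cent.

$34.59

CRR parameters: u = e^(σ√Δt) = e^(0.5·√1) = 1.6487, d = 1/u = 0.6065
Per-period rate: rΔt = 0.03·1 = 0.03, so R = e^0.03 = 1.0305
Risk-neutral probability p = (e^0.03 − 0.6065)/(1.6487 − 0.6065) = 0.4239/1.0422 = 0.4068
Terminal stock prices: S_uu = 367, S_ud = 135, S_dd = 49.66
Terminal payoffs (S − K): max(222, 0) = 222, max(-10, 0) = 0, max(-95.34, 0) = 0
Node u (S = 222.6): V_u = e^(−0.03)·[0.4068·221.9680 + 0.5932·0.0000] = 87.6198
Node d (S = 81.88): V_d = e^(−0.03)·[0.4068·0.0000 + 0.5932·0.0000] = 0.0000
Node 0 (S = 135): V_0 = e^(−0.03)·[0.4068·87.6198 + 0.5932·0.0000] = 34.5871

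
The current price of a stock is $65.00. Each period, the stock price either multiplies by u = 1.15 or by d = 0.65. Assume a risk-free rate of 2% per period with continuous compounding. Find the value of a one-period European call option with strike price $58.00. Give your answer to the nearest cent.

Risk-neutral probability p = (e^0.02 − 0.65)/(1.15 − 0.65) = 0.3702/0.5000 = 0.7404
Terminal stock prices: S_u = 74.75, S_d = 42.25
Terminal payoffs (S − K): max(16.75, 0) = 16.75, max(-15.75, 0) = 0
Node 0 (S = 65): V_0 = e^(−0.02)·[0.7404·16.7500 + 0.2596·0.0000] = 12.1562

$12.16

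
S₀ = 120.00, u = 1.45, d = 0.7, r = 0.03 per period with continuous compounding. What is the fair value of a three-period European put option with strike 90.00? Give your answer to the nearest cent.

9.61

Risk-neutral probability p = (e^0.03 − 0.7)/(1.45 − 0.7) = 0.3305/0.7500 = 0.4406
Terminal stock prices: S_uuu = 365.8, S_uud = 176.6, S_udd = 85.26, S_ddd = 41.16
Terminal payoffs (K − S): max(-275.8, 0) = 0, max(-86.61, 0) = 0, max(4.74, 0) = 4.74, max(48.84, 0) = 48.84
Node uu (S = 252.3): V_uu = e^(−0.03)·[0.4406·0.0000 + 0.5594·0.0000] = 0.0000
Node ud (S = 121.8): V_ud = e^(−0.03)·[0.4406·0.0000 + 0.5594·4.7400] = 2.5732
Node dd (S = 58.8): V_dd = e^(−0.03)·[0.4406·4.7400 + 0.5594·48.8400] = 28.5401
Node u (S = 174): V_u = e^(−0.03)·[0.4406·0.0000 + 0.5594·2.5732] = 1.3969
Node d (S = 84): V_d = e^(−0.03)·[0.4406·2.5732 + 0.5594·28.5401] = 16.5936
Node 0 (S = 120): V_0 = e^(−0.03)·[0.4406·1.3969 + 0.5594·16.5936] = 9.6053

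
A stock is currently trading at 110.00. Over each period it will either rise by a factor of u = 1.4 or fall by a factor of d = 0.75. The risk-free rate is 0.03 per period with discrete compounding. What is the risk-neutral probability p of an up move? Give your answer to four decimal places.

p = 0.4308

Risk-neutral probability p = (1 + 0.03 − 0.75)/(1.4 − 0.75) = 0.2800/0.6500 = 0.4308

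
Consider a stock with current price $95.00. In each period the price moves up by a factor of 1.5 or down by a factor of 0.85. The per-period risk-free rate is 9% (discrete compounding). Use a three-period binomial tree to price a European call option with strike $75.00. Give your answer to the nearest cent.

Risk-neutral probability p = (1 + 0.09 − 0.85)/(1.5 − 0.85) = 0.2400/0.6500 = 0.3692
Terminal stock prices: S_uuu = 320.6, S_uud = 181.7, S_udd = 103, S_ddd = 58.34
Terminal payoffs (S − K): max(245.6, 0) = 245.6, max(106.7, 0) = 106.7, max(27.96, 0) = 27.96, max(-16.66, 0) = 0
Node uu (S = 213.8): V_uu = 1/1.09·[0.3692·245.6250 + 0.6308·106.6875] = 144.9427
Node ud (S = 121.1): V_ud = 1/1.09·[0.3692·106.6875 + 0.6308·27.9562] = 52.3177
Node dd (S = 68.64): V_dd = 1/1.09·[0.3692·27.9562 + 0.6308·0.0000] = 9.4700
Node u (S = 142.5): V_u = 1/1.09·[0.3692·144.9427 + 0.6308·52.3177] = 79.3740
Node d (S = 80.75): V_d = 1/1.09·[0.3692·52.3177 + 0.6308·9.4700] = 23.2025
Node 0 (S = 95): V_0 = 1/1.09·[0.3692·79.3740 + 0.6308·23.2025] = 40.3144

$40.31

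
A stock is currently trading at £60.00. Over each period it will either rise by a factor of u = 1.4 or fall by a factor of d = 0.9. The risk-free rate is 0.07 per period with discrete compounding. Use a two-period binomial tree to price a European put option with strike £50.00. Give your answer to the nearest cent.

£0.53

Risk-neutral probability p = (1 + 0.07 − 0.9)/(1.4 − 0.9) = 0.1700/0.5000 = 0.3400
Terminal stock prices: S_uu = 117.6, S_ud = 75.6, S_dd = 48.6
Terminal payoffs (K − S): max(-67.6, 0) = 0, max(-25.6, 0) = 0, max(1.4, 0) = 1.4
Node u (S = 84): V_u = 1/1.07·[0.3400·0.0000 + 0.6600·0.0000] = 0.0000
Node d (S = 54): V_d = 1/1.07·[0.3400·0.0000 + 0.6600·1.4000] = 0.8636
Node 0 (S = 60): V_0 = 1/1.07·[0.3400·0.0000 + 0.6600·0.8636] = 0.5327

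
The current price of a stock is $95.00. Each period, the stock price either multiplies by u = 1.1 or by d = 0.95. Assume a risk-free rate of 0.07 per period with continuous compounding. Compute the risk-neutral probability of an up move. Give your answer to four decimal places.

p = 0.8167

Risk-neutral probability p = (e^0.07 − 0.95)/(1.1 − 0.95) = 0.1225/0.1500 = 0.8167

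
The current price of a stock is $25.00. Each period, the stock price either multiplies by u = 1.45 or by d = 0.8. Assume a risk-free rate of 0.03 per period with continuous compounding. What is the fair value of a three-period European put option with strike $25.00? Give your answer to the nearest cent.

$3.73

Risk-neutral probability p = (e^0.03 − 0.8)/(1.45 − 0.8) = 0.2305/0.6500 = 0.3545
Terminal stock prices: S_uuu = 76.22, S_uud = 42.05, S_udd = 23.2, S_ddd = 12.8
Terminal payoffs (K − S): max(-51.22, 0) = 0, max(-17.05, 0) = 0, max(1.8, 0) = 1.8, max(12.2, 0) = 12.2
Node uu (S = 52.56): V_uu = e^(−0.03)·[0.3545·0.0000 + 0.6455·0.0000] = 0.0000
Node ud (S = 29): V_ud = e^(−0.03)·[0.3545·0.0000 + 0.6455·1.8000] = 1.1275
Node dd (S = 16): V_dd = e^(−0.03)·[0.3545·1.8000 + 0.6455·12.2000] = 8.2611
Node u (S = 36.25): V_u = e^(−0.03)·[0.3545·0.0000 + 0.6455·1.1275] = 0.7062
Node d (S = 20): V_d = e^(−0.03)·[0.3545·1.1275 + 0.6455·8.2611] = 5.5625
Node 0 (S = 25): V_0 = e^(−0.03)·[0.3545·0.7062 + 0.6455·5.5625] = 3.7272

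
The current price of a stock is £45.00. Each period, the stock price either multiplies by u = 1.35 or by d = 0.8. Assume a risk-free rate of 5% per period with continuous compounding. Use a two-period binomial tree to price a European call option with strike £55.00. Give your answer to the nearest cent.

£5.10

Risk-neutral probability p = (e^0.05 − 0.8)/(1.35 − 0.8) = 0.2513/0.5500 = 0.4569
Terminal stock prices: S_uu = 82.01, S_ud = 48.6, S_dd = 28.8
Terminal payoffs (S − K): max(27.01, 0) = 27.01, max(-6.4, 0) = 0, max(-26.2, 0) = 0
Node u (S = 60.75): V_u = e^(−0.05)·[0.4569·27.0125 + 0.5431·0.0000] = 11.7390
Node d (S = 36): V_d = e^(−0.05)·[0.4569·0.0000 + 0.5431·0.0000] = 0.0000
Node 0 (S = 45): V_0 = e^(−0.05)·[0.4569·11.7390 + 0.5431·0.0000] = 5.1015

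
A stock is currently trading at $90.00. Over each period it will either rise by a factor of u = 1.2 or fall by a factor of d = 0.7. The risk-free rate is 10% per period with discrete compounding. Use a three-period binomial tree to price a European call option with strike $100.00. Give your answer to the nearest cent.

$21.36

Risk-neutral probability p = (1 + 0.1 − 0.7)/(1.2 − 0.7) = 0.4000/0.5000 = 0.8000
Terminal stock prices: S_uuu = 155.5, S_uud = 90.72, S_udd = 52.92, S_ddd = 30.87
Terminal payoffs (S − K): max(55.52, 0) = 55.52, max(-9.28, 0) = 0, max(-47.08, 0) = 0, max(-69.13, 0) = 0
Node uu (S = 129.6): V_uu = 1/1.1·[0.8000·55.5200 + 0.2000·0.0000] = 40.3782
Node ud (S = 75.6): V_ud = 1/1.1·[0.8000·0.0000 + 0.2000·0.0000] = 0.0000
Node dd (S = 44.1): V_dd = 1/1.1·[0.8000·0.0000 + 0.2000·0.0000] = 0.0000
Node u (S = 108): V_u = 1/1.1·[0.8000·40.3782 + 0.2000·0.0000] = 29.3660
Node d (S = 63): V_d = 1/1.1·[0.8000·0.0000 + 0.2000·0.0000] = 0.0000
Node 0 (S = 90): V_0 = 1/1.1·[0.8000·29.3660 + 0.2000·0.0000] = 21.3571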